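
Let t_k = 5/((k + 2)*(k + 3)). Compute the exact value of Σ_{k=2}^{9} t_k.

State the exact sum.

Σ = 5/6

Ratio r(k) = (k + 2)/(k + 4).
Factor: A=k + 2; B=k + 4; C=1.
Solve (k + 2)·f(k+1) − (k + 3)·f(k) = 1.
From deg A=1, deg B=1, deg C=0: d=1.
Solving with deg f ≤ 1: f(k) = k/2.
Certificate R = B(k−1)f/C = k*(k + 3)/2 gives s_k = 5*k/(2*(k + 2)).
Check: Δs_k = 5/(k**2 + 5*k + 6). ✓
Telescoping: Σ = s_(10) − s_(2) = 25/12 − (5/4) = 5/6.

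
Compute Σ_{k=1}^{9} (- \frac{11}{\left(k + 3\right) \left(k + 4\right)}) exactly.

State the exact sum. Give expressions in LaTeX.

Step 1: r(k) = (k + 3)/(k + 5).
Normal form (A,B,C) = (k + 3, k + 5, 1).
Solve (k + 3)·f(k+1) − (k + 4)·f(k) = 1.
d = 1 from the (1,1,0) case.
Solve for f: f(k) = k/3 (degree 1 ≤ 1).
Get s_k = R·t_k = -11*k/(3*k + 9) with R(k) = B(k−1)f(k)/C(k) = k*(k + 4)/3.
Check: Δs_k = -11/(k**2 + 7*k + 12). ✓
Σ_(k=1)^(9) t_k = s_(10) − s_(1) = -110/39 − (-11/12) = -99/52.

Σ = -99/52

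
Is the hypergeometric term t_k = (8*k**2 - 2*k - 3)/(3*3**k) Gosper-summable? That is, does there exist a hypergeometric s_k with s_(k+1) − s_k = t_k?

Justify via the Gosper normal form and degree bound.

Yes. s_k = (-4*k**2 - 3*k - 2)/3**k.

Compute t_(k+1)/t_k: get (8*k**2 + 14*k + 3)/(3*(8*k**2 - 2*k - 3)).
So A=1/3 and B=1, with C=k**2 - k/4 - 3/8.
Solve (1/3)·f(k+1) − (1)·f(k) = k**2 - k/4 - 3/8.
Bound: deg f ≤ 2.
Match coefficients ⇒ f(k) = -3*(4*k**2 + 3*k + 2)/8.
So s_k = (B(k−1)f/C)·t_k = (-3*(4*k**2 + 3*k + 2)/((2*k + 1)*(4*k - 3)))·t_k = (-4*k**2 - 3*k - 2)/3**k.
Verify: (8*k**2 - 2*k - 3)/(3*3**k) matches t_k.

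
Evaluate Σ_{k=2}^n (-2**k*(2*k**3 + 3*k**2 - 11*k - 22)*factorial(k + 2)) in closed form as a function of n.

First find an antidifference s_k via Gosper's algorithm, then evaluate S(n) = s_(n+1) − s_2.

S(n) = -2*2**n*n**2*factorial(n + 3) + 2*2**n*n*factorial(n + 3) + 8*2**n*factorial(n + 3) - 384

Step 1: r(k) = 2*(2*k**4 + 15*k**3 + 28*k**2 - 25*k - 84)/(2*k**3 + 3*k**2 - 11*k - 22).
A = 2*k + 6, B = 1, C = k**3 + 3*k**2/2 - 11*k/2 - 11.
Key eq: (2*k + 6)·f(k+1) = (1)·f(k) + (k**3 + 3*k**2/2 - 11*k/2 - 11).
Degrees (1,0,3) ⇒ d ≤ 2.
Coefficient equations give f(k) = (k**2 - 3*k - 2)/2.
So s_k = (B(k−1)f/C)·t_k = ((k**2 - 3*k - 2)/(2*k**3 + 3*k**2 - 11*k - 22))·t_k = 2**k*(-k**2 + 3*k + 2)*factorial(k + 2).
Check: Δs_k = -2**k*(2*k**3 + 3*k**2 - 11*k - 22)*factorial(k + 2). ✓
s_(n+1) = 2**(n + 1)*(-n**2 + n + 4)*factorial(n + 3) and s_(2) = 384, so S(n) = -2*2**n*n**2*factorial(n + 3) + 2*2**n*n*factorial(n + 3) + 8*2**n*factorial(n + 3) - 384.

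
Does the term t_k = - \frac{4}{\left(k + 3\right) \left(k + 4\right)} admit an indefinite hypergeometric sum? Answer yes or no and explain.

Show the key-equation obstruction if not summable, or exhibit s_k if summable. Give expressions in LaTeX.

Compute t_(k+1)/t_k: get (k + 3)/(k + 5).
So A=k + 3 and B=k + 5, with C=1.
Key eq: (k + 3)·f(k+1) = (k + 4)·f(k) + (1).
d = 1 from the (1,1,0) case.
Solve for f: f(k) = k/3 (degree 1 ≤ 1).
R(k) = B(k−1)·f(k)/C(k) = k*(k + 4)/3; s_k = R·t_k = -4*k/(3*k + 9).
Δs = -4/(k**2 + 7*k + 12), as required.

Yes. s_k = - \frac{4 k}{3 k + 9}.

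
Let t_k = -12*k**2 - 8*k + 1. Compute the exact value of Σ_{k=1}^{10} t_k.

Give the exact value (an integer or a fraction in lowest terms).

r(k) = (12*k**2 + 32*k + 19)/(12*k**2 + 8*k - 1) after simplifying.
Take A(k)=1, B(k)=1, C(k)=k**2 + 2*k/3 - 1/12.
f must satisfy (1)·f(k+1) − (1)·f(k) = k**2 + 2*k/3 - 1/12.
Degrees (0,0,2) ⇒ d ≤ 3.
A polynomial solution: f(k) = k*(4*k**2 - 2*k - 3)/12.
So s_k = (B(k−1)f/C)·t_k = (k*(4*k**2 - 2*k - 3)/(12*k**2 + 8*k - 1))·t_k = k*(-4*k**2 + 2*k + 3).
Δs = -12*k**2 - 8*k + 1, as required.
Σ_(k=1)^(10) t_k = s_(11) − s_(1) = -5049 − (1) = -5050.

Σ = -5050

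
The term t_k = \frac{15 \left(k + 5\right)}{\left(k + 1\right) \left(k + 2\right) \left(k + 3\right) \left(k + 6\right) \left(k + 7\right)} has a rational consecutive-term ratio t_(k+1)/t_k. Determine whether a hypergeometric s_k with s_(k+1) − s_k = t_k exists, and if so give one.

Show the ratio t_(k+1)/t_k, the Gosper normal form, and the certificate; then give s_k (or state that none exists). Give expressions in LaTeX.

s_k = \frac{5 k \left(k^{2} + 9 k + 20\right)}{12 \left(k^{3} + 9 k^{2} + 20 k + 12\right)}

r(k) = (k + 1)*(k + 6)**2/((k + 4)*(k + 5)*(k + 8)) after simplifying.
So A=k + 1 and B=k + 8, with C=k**3 + 14*k**2 + 65*k + 100.
f must satisfy (k + 1)·f(k+1) − (k + 7)·f(k) = k**3 + 14*k**2 + 65*k + 100.
deg f ≤ 6 (via 1,1,3).
Coefficient equations give f(k) = k*(k + 3)*(k + 4)**2*(k + 5)**2/36.
So s_k = (B(k−1)f/C)·t_k = (k*(k + 3)*(k + 4)*(k + 7)/36)·t_k = 5*k*(k**2 + 9*k + 20)/(12*(k**3 + 9*k**2 + 20*k + 12)).
Check: Δs_k = 15*(k + 5)/(k**5 + 19*k**4 + 131*k**3 + 401*k**2 + 540*k + 252). ✓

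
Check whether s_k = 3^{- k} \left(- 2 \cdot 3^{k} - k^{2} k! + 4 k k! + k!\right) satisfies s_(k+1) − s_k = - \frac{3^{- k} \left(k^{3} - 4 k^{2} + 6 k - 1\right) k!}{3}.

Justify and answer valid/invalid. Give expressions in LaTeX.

s_(k+1) = (-6*3**k - k**3*factorial(k) + k**2*factorial(k) + 6*k*factorial(k) + 4*factorial(k))/(3*3**k)
s_(k+1) − s_k = -(k**3 - 4*k**2 + 6*k - 1)*factorial(k)/(3*3**k)
(s_(k+1) − s_k) − t_k = 0

valid; difference matches t_k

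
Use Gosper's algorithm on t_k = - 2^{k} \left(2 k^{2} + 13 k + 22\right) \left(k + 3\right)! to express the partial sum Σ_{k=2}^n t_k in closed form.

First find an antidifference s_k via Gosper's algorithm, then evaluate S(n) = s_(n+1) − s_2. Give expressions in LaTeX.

S(n) = - 2 \cdot 2^{n} n \left(n + 4\right)! - 6 \cdot 2^{n} \left(n + 4\right)! + 1920

The ratio is 2*(2*k**3 + 25*k**2 + 105*k + 148)/(2*k**2 + 13*k + 22).
So A=2*k + 8 and B=1, with C=k**2 + 13*k/2 + 11.
Need (2*k + 8)·f(k+1) − (1)·f(k) = k**2 + 13*k/2 + 11.
Degrees (1,0,2) ⇒ d ≤ 1.
Match coefficients ⇒ f(k) = (k + 2)/2.
R(k) = B(k−1)·f(k)/C(k) = (k + 2)/(2*k**2 + 13*k + 22); s_k = R·t_k = -2**k*(k + 2)*factorial(k + 3).
Check: Δs_k = -2**k*(2*k**2 + 13*k + 22)*factorial(k + 3). ✓
s_(n+1) = -2**(n + 1)*(n + 3)*factorial(n + 4) and s_(2) = -1920, so S(n) = -2*2**n*n*factorial(n + 4) - 6*2**n*factorial(n + 4) + 1920.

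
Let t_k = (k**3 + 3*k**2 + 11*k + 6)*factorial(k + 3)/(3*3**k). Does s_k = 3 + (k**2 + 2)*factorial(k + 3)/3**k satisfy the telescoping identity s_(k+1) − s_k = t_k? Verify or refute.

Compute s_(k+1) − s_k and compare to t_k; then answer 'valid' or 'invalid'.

s_(k+1) = 3**(-k - 1)*((k + 1)**2 + 2)*factorial(k + 4) + 3
s_(k+1) − s_k = (k**3 + 3*k**2 + 11*k + 6)*factorial(k + 3)/(3*3**k)
(s_(k+1) − s_k) − t_k = 0

Valid: the claim telescopes to t_k.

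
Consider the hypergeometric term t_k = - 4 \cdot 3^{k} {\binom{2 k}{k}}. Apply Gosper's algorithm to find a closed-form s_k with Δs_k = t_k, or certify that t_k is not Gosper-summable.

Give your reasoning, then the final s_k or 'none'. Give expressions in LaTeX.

The ratio is 6*(2*k + 1)/(k + 1).
So A=12*k + 6 and B=k + 1, with C=1.
Need (12*k + 6)·f(k+1) − (k)·f(k) = 1.
d = -1 from the (1,1,0) case.
Negative degree bound (-1): no f exists, t_k not Gosper-summable.

no hypergeometric antidifference exists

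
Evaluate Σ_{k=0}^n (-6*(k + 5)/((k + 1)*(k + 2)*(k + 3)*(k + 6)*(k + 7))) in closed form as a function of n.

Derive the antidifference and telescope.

Compute t_(k+1)/t_k: get (k + 1)*(k + 6)**2/((k + 4)*(k + 5)*(k + 8)).
Gosper form: A/B · C(k+1)/C(k) with A=k + 1, B=k + 8, C=k**3 + 14*k**2 + 65*k + 100.
Key eq: (k + 1)·f(k+1) = (k + 7)·f(k) + (k**3 + 14*k**2 + 65*k + 100).
From deg A=1, deg B=1, deg C=3: d=6.
A polynomial solution: f(k) = k*(k + 3)*(k + 4)**2*(k + 5)**2/36.
R(k) = B(k−1)·f(k)/C(k) = k*(k + 3)*(k + 4)*(k + 7)/36; s_k = R·t_k = k*(-k**2 - 9*k - 20)/(6*(k**3 + 9*k**2 + 20*k + 12)).
Check: Δs_k = 6*(-k - 5)/(k**5 + 19*k**4 + 131*k**3 + 401*k**2 + 540*k + 252). ✓
Σ_(k=0)^n t_k = s_(n+1) − s_(0) = ((-n**3 - 12*n**2 - 41*n - 30)/(6*(n**3 + 12*n**2 + 41*n + 42))) − (0), i.e. (-n**3 - 12*n**2 - 41*n - 30)/(6*(n**3 + 12*n**2 + 41*n + 42)).

S(n) = (-n**3 - 12*n**2 - 41*n - 30)/(6*(n**3 + 12*n**2 + 41*n + 42))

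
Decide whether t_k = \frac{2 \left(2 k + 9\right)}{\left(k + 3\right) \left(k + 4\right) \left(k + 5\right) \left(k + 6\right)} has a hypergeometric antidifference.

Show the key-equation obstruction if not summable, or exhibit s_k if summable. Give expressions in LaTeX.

Compute t_(k+1)/t_k: get (k + 3)*(2*k + 11)/((k + 7)*(2*k + 9)).
Normal form (A,B,C) = (k + 3, k + 7, k + 9/2).
f must satisfy (k + 3)·f(k+1) − (k + 6)·f(k) = k + 9/2.
From deg A=1, deg B=1, deg C=1: d=3.
Solving with deg f ≤ 3: f(k) = k*(k + 4)*(k + 8)/30.
Then R = B(k−1)f/C = k*(k + 4)*(k + 6)*(k + 8)/(15*(2*k + 9)), so s_k = R(k)·t_k = 2*k*(k + 8)/(15*(k**2 + 8*k + 15)).
s_(k+1) − s_k = 2*(2*k + 9)/(k**4 + 18*k**3 + 119*k**2 + 342*k + 360) = t_k.

Yes. s_k = \frac{2 k \left(k + 8\right)}{15 \left(k^{2} + 8 k + 15\right)}.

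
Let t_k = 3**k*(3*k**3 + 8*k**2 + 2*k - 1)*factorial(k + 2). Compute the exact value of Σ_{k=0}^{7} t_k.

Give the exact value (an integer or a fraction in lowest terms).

Step 1: r(k) = 3*(3*k**4 + 26*k**3 + 78*k**2 + 93*k + 36)/(3*k**3 + 8*k**2 + 2*k - 1).
So A=3*k + 9 and B=1, with C=k**3 + 8*k**2/3 + 2*k/3 - 1/3.
Solve (3*k + 9)·f(k+1) − (1)·f(k) = k**3 + 8*k**2/3 + 2*k/3 - 1/3.
From deg A=1, deg B=0, deg C=3: d=2.
Solving with deg f ≤ 2: f(k) = (k - 1)**2/3.
Then R = B(k−1)f/C = (k - 1)**2/(3*k**3 + 8*k**2 + 2*k - 1), so s_k = R(k)·t_k = 3**k*(k - 1)**2*factorial(k + 2).
Check: Δs_k = 3**k*(3*k**3 + 8*k**2 + 2*k - 1)*factorial(k + 2). ✓
Sum = s_(8) − s_(0); s_(8) = 1166619283200, s_(0) = 2 ⇒ 1166619283198.

Σ = 1166619283198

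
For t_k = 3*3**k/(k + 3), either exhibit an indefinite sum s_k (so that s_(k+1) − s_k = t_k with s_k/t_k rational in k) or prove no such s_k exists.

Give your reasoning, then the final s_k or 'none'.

The ratio is 3*(k + 3)/(k + 4).
So A=3*k + 9 and B=k + 4, with C=1.
Key eq: (3*k + 9)·f(k+1) = (k + 3)·f(k) + (1).
Degrees (1,1,0) ⇒ d ≤ -1.
deg f ≤ -1 is impossible — no certificate.

none — t_k is not Gosper-summable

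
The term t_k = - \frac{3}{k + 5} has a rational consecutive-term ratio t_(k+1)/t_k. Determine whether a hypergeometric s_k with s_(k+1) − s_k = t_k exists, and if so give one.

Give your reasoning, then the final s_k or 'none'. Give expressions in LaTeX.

Ratio r(k) = (k + 5)/(k + 6).
Normal form (A,B,C) = (k + 5, k + 6, 1).
Key eq: (k + 5)·f(k+1) = (k + 5)·f(k) + (1).
deg f ≤ 0 (via 1,1,0).
f = c0 ⇒ A·f(k+1) − B(k−1)·f(k) − C = -1. The system {-1 = 0} is inconsistent; no antidifference.

not Gosper-summable; s_k does not exist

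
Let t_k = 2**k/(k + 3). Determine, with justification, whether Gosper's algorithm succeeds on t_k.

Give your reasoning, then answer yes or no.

The ratio is 2*(k + 3)/(k + 4).
Take A(k)=2*k + 6, B(k)=k + 4, C(k)=1.
Set up (2*k + 6)·f(k+1) − (k + 3)·f(k) − (1) = 0.
Bound: deg f ≤ -1.
deg f ≤ -1 is impossible — no certificate.

No; the degree bound rules out any f.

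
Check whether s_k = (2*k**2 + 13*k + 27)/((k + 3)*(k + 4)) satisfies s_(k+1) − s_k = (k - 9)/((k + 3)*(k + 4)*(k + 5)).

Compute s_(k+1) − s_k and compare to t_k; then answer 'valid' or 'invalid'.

valid; difference matches t_k

s_(k+1) = (13*k + 2*(k + 1)**2 + 40)/((k + 4)*(k + 5))
s_(k+1) − s_k = (k - 9)/(k**3 + 12*k**2 + 47*k + 60)
(s_(k+1) − s_k) − t_k = 0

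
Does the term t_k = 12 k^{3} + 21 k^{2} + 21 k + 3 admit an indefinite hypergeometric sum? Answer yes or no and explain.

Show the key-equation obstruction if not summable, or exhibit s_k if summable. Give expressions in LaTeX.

The ratio is (4*k**3 + 19*k**2 + 33*k + 19)/(4*k**3 + 7*k**2 + 7*k + 1).
Factor: A=1; B=1; C=k**3 + 7*k**2/4 + 7*k/4 + 1/4.
Set up (1)·f(k+1) − (1)·f(k) − (k**3 + 7*k**2/4 + 7*k/4 + 1/4) = 0.
From deg A=0, deg B=0, deg C=3: d=4.
Match coefficients ⇒ f(k) = k*(3*k**3 + k**2 + 3*k - 4)/12.
So s_k = (B(k−1)f/C)·t_k = (k*(3*k**3 + k**2 + 3*k - 4)/(3*(4*k**3 + 7*k**2 + 7*k + 1)))·t_k = k*(3*k**3 + k**2 + 3*k - 4).
Check: Δs_k = 12*k**3 + 21*k**2 + 21*k + 3. ✓

Yes. s_k = k \left(3 k^{3} + k^{2} + 3 k - 4\right).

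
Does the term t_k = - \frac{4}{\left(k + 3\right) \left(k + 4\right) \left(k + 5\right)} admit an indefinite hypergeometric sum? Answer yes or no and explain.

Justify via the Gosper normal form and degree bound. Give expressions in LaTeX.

Yes. s_k = \frac{k \left(- k - 7\right)}{6 \left(k + 3\right) \left(k + 4\right)}.

Ratio r(k) = (k + 3)/(k + 6).
A = k + 3, B = k + 6, C = 1.
f must satisfy (k + 3)·f(k+1) − (k + 5)·f(k) = 1.
d = 2 from the (1,1,0) case.
Solve for f: f(k) = k*(k + 7)/24 (degree 2 ≤ 2).
R(k) = B(k−1)·f(k)/C(k) = k*(k + 5)*(k + 7)/24; s_k = R·t_k = k*(-k - 7)/(6*(k + 3)*(k + 4)).
Δs = -4/(k**3 + 12*k**2 + 47*k + 60), as required.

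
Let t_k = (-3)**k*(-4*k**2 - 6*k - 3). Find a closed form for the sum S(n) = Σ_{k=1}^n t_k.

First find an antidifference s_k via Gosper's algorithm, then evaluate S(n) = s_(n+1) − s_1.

Step 1: r(k) = 3*(-4*k**2 - 14*k - 13)/(4*k**2 + 6*k + 3).
So A=-3 and B=1, with C=k**2 + 3*k/2 + 3/4.
Set up (-3)·f(k+1) − (1)·f(k) − (k**2 + 3*k/2 + 3/4) = 0.
deg f ≤ 2 (via 0,0,2).
Solving with deg f ≤ 2: f(k) = -k**2/4.
Then R = B(k−1)f/C = -k**2/(4*k**2 + 6*k + 3), so s_k = R(k)·t_k = (-3)**k*k**2.
Verify: (-3)**k*(-k**2 - 3*(k + 1)**2) matches t_k.
Telescope: S(n) = s_(n+1) − s_(1) = (-3)**(n + 1)*(n**2 + 2*n + 1) − (-3) = -3*(-3)**n*n**2 - 6*(-3)**n*n - 3*(-3)**n + 3.

S(n) = -3*(-3)**n*n**2 - 6*(-3)**n*n - 3*(-3)**n + 3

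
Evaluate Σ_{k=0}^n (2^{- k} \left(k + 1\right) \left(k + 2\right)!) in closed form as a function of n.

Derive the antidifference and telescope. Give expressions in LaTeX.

t_(k+1)/t_k = (k + 2)*(k + 3)/(2*(k + 1)).
Take A(k)=k/2 + 3/2, B(k)=1, C(k)=k + 1.
Key eq: (k/2 + 3/2)·f(k+1) = (1)·f(k) + (k + 1).
d = 0 from the (1,0,1) case.
Match coefficients ⇒ f(k) = 2.
Then R = B(k−1)f/C = 2/(k + 1), so s_k = R(k)·t_k = 2**(1 - k)*factorial(k + 2).
Check: Δs_k = (k + 1)*factorial(k + 2)/2**k. ✓
s_(n+1) = factorial(n + 3)/2**n and s_(0) = 4, so S(n) = -4 + factorial(n + 3)/2**n.

S(n) = -4 + 2^{- n} \left(n + 3\right)!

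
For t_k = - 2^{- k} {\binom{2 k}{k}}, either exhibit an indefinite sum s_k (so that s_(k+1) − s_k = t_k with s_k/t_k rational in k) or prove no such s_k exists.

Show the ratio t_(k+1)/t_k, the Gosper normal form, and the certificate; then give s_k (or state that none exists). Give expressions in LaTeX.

none (Gosper's algorithm certifies no s_k)

The ratio is (2*k + 1)/(k + 1).
So A=2*k + 1 and B=k + 1, with C=1.
Solve (2*k + 1)·f(k+1) − (k)·f(k) = 1.
deg f ≤ -1 (via 1,1,0).
Bound -1 < 0, so the key equation has no polynomial solution.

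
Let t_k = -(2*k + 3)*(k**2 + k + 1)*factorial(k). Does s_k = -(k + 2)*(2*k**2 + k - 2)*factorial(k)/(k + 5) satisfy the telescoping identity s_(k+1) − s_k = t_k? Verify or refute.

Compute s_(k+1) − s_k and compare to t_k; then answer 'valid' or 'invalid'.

s_(k+1) = -(k + 3)*(2*k**2 + 5*k + 1)*factorial(k + 1)/(k + 6)
s_(k+1) − s_k = -(2*k**5 + 21*k**4 + 75*k**3 + 124*k**2 + 102*k + 39)*factorial(k)/((k + 5)*(k + 6))
(s_(k+1) − s_k) − t_k = 3*(2*k**4 + 15*k**3 + 28*k**2 + 27*k + 17)*factorial(k)/((k + 5)*(k + 6))

Invalid: residual 3*(2*k**4 + 15*k**3 + 28*k**2 + 27*k + 17)*factorial(k)/((k + 5)*(k + 6)) ≠ 0.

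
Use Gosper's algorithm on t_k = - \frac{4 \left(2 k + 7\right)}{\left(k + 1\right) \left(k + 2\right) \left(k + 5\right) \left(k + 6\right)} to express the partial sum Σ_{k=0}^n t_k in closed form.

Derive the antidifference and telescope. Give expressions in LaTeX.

S(n) = \frac{4 \left(- n^{2} - 8 n - 7\right)}{5 \left(n^{2} + 8 n + 12\right)}

Step 1: r(k) = (k + 1)*(k + 5)*(2*k + 9)/((k + 3)*(k + 7)*(2*k + 7)).
So A=k + 1 and B=k + 7, with C=k**3 + 21*k**2/2 + 73*k/2 + 42.
Need (k + 1)·f(k+1) − (k + 6)·f(k) = k**3 + 21*k**2/2 + 73*k/2 + 42.
deg f ≤ 5 (via 1,1,3).
Solve for f: f(k) = k*(k + 2)*(k + 3)*(k + 4)*(k + 6)/10 (degree 5 ≤ 5).
Then R = B(k−1)f/C = k*(k + 2)*(k + 6)**2/(5*(2*k + 7)), so s_k = R(k)·t_k = 4*k*(-k - 6)/(5*(k**2 + 6*k + 5)).
Δs = 4*(-2*k - 7)/(k**4 + 14*k**3 + 65*k**2 + 112*k + 60), as required.
s_(n+1) = 4*(-n**2 - 8*n - 7)/(5*(n**2 + 8*n + 12)) and s_(0) = 0, so S(n) = 4*(-n**2 - 8*n - 7)/(5*(n**2 + 8*n + 12)).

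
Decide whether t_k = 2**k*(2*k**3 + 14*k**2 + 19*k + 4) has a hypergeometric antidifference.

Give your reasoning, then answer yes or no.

t_(k+1)/t_k = 2*(2*k**3 + 20*k**2 + 53*k + 39)/(2*k**3 + 14*k**2 + 19*k + 4).
Gosper form: A/B · C(k+1)/C(k) with A=2, B=1, C=k**3 + 7*k**2 + 19*k/2 + 2.
Set up (2)·f(k+1) − (1)·f(k) − (k**3 + 7*k**2 + 19*k/2 + 2) = 0.
d = 3 from the (0,0,3) case.
Match coefficients ⇒ f(k) = (2*k**3 + 2*k**2 - k - 2)/2.
Get s_k = R·t_k = 2**k*(2*k**3 + 2*k**2 - k - 2) with R(k) = B(k−1)f(k)/C(k) = (2*k**3 + 2*k**2 - k - 2)/(2*k**3 + 14*k**2 + 19*k + 4).
Check: Δs_k = 2**k*(2*k**3 + 14*k**2 + 19*k + 4). ✓

Yes. s_k = 2**k*(2*k**3 + 2*k**2 - k - 2).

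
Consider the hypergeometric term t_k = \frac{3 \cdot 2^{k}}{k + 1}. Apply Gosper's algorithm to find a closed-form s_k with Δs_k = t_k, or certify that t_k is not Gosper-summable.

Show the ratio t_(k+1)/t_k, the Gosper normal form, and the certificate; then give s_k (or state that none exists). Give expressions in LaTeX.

Compute t_(k+1)/t_k: get 2*(k + 1)/(k + 2).
Normal form (A,B,C) = (2*k + 2, k + 2, 1).
Solve (2*k + 2)·f(k+1) − (k + 1)·f(k) = 1.
d = -1 from the (1,1,0) case.
Negative degree bound (-1): no f exists, t_k not Gosper-summable.

none — t_k is not Gosper-summable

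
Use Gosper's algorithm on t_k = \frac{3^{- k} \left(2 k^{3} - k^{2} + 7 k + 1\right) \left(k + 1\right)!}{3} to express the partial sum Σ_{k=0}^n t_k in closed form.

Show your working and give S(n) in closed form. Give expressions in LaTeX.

Compute t_(k+1)/t_k: get (k + 2)*(7*k + 2*(k + 1)**3 - (k + 1)**2 + 8)/(3*(2*k**3 - k**2 + 7*k + 1)).
Gosper form: A/B · C(k+1)/C(k) with A=k/3 + 2/3, B=1, C=k**3 - k**2/2 + 7*k/2 + 1/2.
Set up (k/3 + 2/3)·f(k+1) − (1)·f(k) − (k**3 - k**2/2 + 7*k/2 + 1/2) = 0.
Degrees (1,0,3) ⇒ d ≤ 2.
Match coefficients ⇒ f(k) = 3*(2*k**2 - 3*k - 3)/2.
R(k) = B(k−1)·f(k)/C(k) = 3*(2*k**2 - 3*k - 3)/(2*k**3 - k**2 + 7*k + 1); s_k = R·t_k = (2*k**2 - 3*k - 3)*factorial(k + 1)/3**k.
Verify: (2*k**3 - k**2 + 7*k + 1)*factorial(k + 1)/(3*3**k) matches t_k.
Evaluate: s_(n+1) = 3**(-n - 1)*(2*n**2 + n - 4)*factorial(n + 2); subtract s_(0) = -3 ⇒ S(n) = 3**(-n - 1)*(3**(n + 2) + 2*n**4*factorial(n) + 7*n**3*factorial(n) + 3*n**2*factorial(n) - 10*n*factorial(n) - 8*factorial(n)).

S(n) = 3^{- n - 1} \left(3^{n + 2} + 2 n^{4} n! + 7 n^{3} n! + 3 n^{2} n! - 10 n n! - 8 n!\right)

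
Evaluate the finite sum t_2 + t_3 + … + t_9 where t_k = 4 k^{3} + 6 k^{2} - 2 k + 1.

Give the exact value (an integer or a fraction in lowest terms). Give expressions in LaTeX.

t_(k+1)/t_k = (4*k**3 + 18*k**2 + 22*k + 9)/(4*k**3 + 6*k**2 - 2*k + 1).
Normal form (A,B,C) = (1, 1, k**3 + 3*k**2/2 - k/2 + 1/4).
Set up (1)·f(k+1) − (1)·f(k) − (k**3 + 3*k**2/2 - k/2 + 1/4) = 0.
d = 4 from the (0,0,3) case.
Match coefficients ⇒ f(k) = k*(k**3 - 3*k + 3)/4.
Then R = B(k−1)f/C = k*(k**3 - 3*k + 3)/(4*k**3 + 6*k**2 - 2*k + 1), so s_k = R(k)·t_k = k*(k**3 - 3*k + 3).
s_(k+1) − s_k = 4*k**3 + 6*k**2 - 2*k + 1 = t_k.
Telescoping: Σ = s_(10) − s_(2) = 9730 − (10) = 9720.

Σ = 9720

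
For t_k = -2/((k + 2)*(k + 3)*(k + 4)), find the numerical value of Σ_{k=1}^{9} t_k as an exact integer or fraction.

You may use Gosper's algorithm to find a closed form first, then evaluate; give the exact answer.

Σ = -1/13

Compute t_(k+1)/t_k: get (k + 2)/(k + 5).
Take A(k)=k + 2, B(k)=k + 5, C(k)=1.
Key eq: (k + 2)·f(k+1) = (k + 4)·f(k) + (1).
From deg A=1, deg B=1, deg C=0: d=2.
Match coefficients ⇒ f(k) = k*(k + 5)/12.
Certificate R = B(k−1)f/C = k*(k + 4)*(k + 5)/12 gives s_k = k*(-k - 5)/(6*(k + 2)*(k + 3)).
Check: Δs_k = -2/(k**3 + 9*k**2 + 26*k + 24). ✓
Telescoping: Σ = s_(10) − s_(1) = -25/156 − (-1/12) = -1/13.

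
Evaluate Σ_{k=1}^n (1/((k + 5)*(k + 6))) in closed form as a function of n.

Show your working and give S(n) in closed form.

t_(k+1)/t_k = (k + 5)/(k + 7).
So A=k + 5 and B=k + 7, with C=1.
Solve (k + 5)·f(k+1) − (k + 6)·f(k) = 1.
Bound: deg f ≤ 1.
Solve for f: f(k) = k/5 (degree 1 ≤ 1).
So s_k = (B(k−1)f/C)·t_k = (k*(k + 6)/5)·t_k = k/(5*(k + 5)).
Verify: 1/(k**2 + 11*k + 30) matches t_k.
Evaluate: s_(n+1) = (n + 1)/(5*(n + 6)); subtract s_(1) = 1/30 ⇒ S(n) = n/(6*(n + 6)).

S(n) = n/(6*(n + 6))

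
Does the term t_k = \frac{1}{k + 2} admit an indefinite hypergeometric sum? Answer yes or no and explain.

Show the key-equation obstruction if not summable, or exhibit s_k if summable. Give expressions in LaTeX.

Step 1: r(k) = (k + 2)/(k + 3).
Factor: A=k + 2; B=k + 3; C=1.
Solve (k + 2)·f(k+1) − (k + 2)·f(k) = 1.
Bound: deg f ≤ 0.
f = c0 ⇒ A·f(k+1) − B(k−1)·f(k) − C = -1. The system {-1 = 0} is inconsistent; no antidifference.

No; the coefficient equations for f are inconsistent.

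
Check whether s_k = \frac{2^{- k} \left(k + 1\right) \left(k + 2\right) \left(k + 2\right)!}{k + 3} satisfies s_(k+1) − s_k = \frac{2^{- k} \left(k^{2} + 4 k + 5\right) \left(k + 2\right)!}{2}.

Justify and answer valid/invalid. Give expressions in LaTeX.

s_(k+1) = (k + 2)*(k + 3)*factorial(k + 3)/(2*2**k*(k + 4))
s_(k+1) − s_k = (k + 2)*(k**3 + 7*k**2 + 17*k + 19)*factorial(k + 2)/(2*2**k*(k + 3)*(k + 4))
(s_(k+1) − s_k) − t_k = -(k**3 + 7*k**2 + 15*k + 11)*factorial(k + 2)/(2**k*(k + 3)*(k + 4))

Invalid: residual - \frac{2^{- k} \left(k^{3} + 7 k^{2} + 15 k + 11\right) \left(k + 2\right)!}{\left(k + 3\right) \left(k + 4\right)} ≠ 0.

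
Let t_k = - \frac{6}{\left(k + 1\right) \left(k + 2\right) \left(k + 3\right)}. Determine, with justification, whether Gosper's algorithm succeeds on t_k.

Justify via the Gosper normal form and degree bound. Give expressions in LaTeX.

Yes. s_k = \frac{3 k \left(- k - 3\right)}{2 \left(k + 1\right) \left(k + 2\right)}.

Step 1: r(k) = (k + 1)/(k + 4).
Gosper form: A/B · C(k+1)/C(k) with A=k + 1, B=k + 4, C=1.
Set up (k + 1)·f(k+1) − (k + 3)·f(k) − (1) = 0.
Degrees (1,1,0) ⇒ d ≤ 2.
Solving with deg f ≤ 2: f(k) = k*(k + 3)/4.
R(k) = B(k−1)·f(k)/C(k) = k*(k + 3)**2/4; s_k = R·t_k = 3*k*(-k - 3)/(2*(k + 1)*(k + 2)).
s_(k+1) − s_k = -6/(k**3 + 6*k**2 + 11*k + 6) = t_k.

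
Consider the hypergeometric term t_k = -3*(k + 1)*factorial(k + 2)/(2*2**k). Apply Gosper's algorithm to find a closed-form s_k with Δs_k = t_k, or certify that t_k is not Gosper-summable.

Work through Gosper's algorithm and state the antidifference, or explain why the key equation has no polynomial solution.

s_k = -3*factorial(k + 2)/2**k

Compute t_(k+1)/t_k: get (k + 2)*(k + 3)/(2*(k + 1)).
Factor: A=k/2 + 3/2; B=1; C=k + 1.
Need (k/2 + 3/2)·f(k+1) − (1)·f(k) = k + 1.
Degrees (1,0,1) ⇒ d ≤ 0.
Match coefficients ⇒ f(k) = 2.
Get s_k = R·t_k = -3*factorial(k + 2)/2**k with R(k) = B(k−1)f(k)/C(k) = 2/(k + 1).
Δs = -3*(k + 1)*factorial(k + 2)/(2*2**k), as required.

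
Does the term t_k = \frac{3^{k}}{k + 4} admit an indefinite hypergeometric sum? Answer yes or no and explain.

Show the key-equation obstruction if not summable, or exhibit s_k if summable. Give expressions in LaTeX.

No — t_k has no hypergeometric antidifference.

The ratio is 3*(k + 4)/(k + 5).
So A=3*k + 12 and B=k + 5, with C=1.
Solve (3*k + 12)·f(k+1) − (k + 4)·f(k) = 1.
d = -1 from the (1,1,0) case.
Bound -1 < 0, so the key equation has no polynomial solution.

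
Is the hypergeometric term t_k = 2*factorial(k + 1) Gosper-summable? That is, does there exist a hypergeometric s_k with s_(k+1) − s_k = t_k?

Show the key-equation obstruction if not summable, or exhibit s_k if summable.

No. Not Gosper-summable.

r(k) = k + 2 after simplifying.
Normal form (A,B,C) = (k + 2, 1, 1).
f must satisfy (k + 2)·f(k+1) − (1)·f(k) = 1.
Bound: deg f ≤ -1.
d = -1 < 0 ⇒ no nonzero polynomial f; not summable.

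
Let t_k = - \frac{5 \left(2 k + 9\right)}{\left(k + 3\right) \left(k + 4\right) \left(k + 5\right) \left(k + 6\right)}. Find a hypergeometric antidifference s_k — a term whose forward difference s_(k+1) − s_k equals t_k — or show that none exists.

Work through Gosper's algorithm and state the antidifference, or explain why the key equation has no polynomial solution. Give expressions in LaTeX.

s_k = \frac{k \left(- k - 8\right)}{3 \left(k^{2} + 8 k + 15\right)}

The ratio is (k + 3)*(2*k + 11)/((k + 7)*(2*k + 9)).
Factor: A=k + 3; B=k + 7; C=k + 9/2.
Need (k + 3)·f(k+1) − (k + 6)·f(k) = k + 9/2.
Bound: deg f ≤ 3.
Match coefficients ⇒ f(k) = k*(k + 4)*(k + 8)/30.
R(k) = B(k−1)·f(k)/C(k) = k*(k + 4)*(k + 6)*(k + 8)/(15*(2*k + 9)); s_k = R·t_k = k*(-k - 8)/(3*(k**2 + 8*k + 15)).
s_(k+1) − s_k = 5*(-2*k - 9)/(k**4 + 18*k**3 + 119*k**2 + 342*k + 360) = t_k.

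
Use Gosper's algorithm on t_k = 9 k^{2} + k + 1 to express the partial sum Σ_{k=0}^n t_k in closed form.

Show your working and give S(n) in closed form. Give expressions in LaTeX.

t_(k+1)/t_k = (k + 9*(k + 1)**2 + 2)/(9*k**2 + k + 1).
Normal form (A,B,C) = (1, 1, k**2 + k/9 + 1/9).
f must satisfy (1)·f(k+1) − (1)·f(k) = k**2 + k/9 + 1/9.
Degrees (0,0,2) ⇒ d ≤ 3.
Solving with deg f ≤ 3: f(k) = k*(3*k**2 - 4*k + 2)/9.
So s_k = (B(k−1)f/C)·t_k = (k*(3*k**2 - 4*k + 2)/(9*k**2 + k + 1))·t_k = k*(3*k**2 - 4*k + 2).
Check: Δs_k = 9*k**2 + k + 1. ✓
Evaluate: s_(n+1) = 3*n**3 + 5*n**2 + 3*n + 1; subtract s_(0) = 0 ⇒ S(n) = 3*n**3 + 5*n**2 + 3*n + 1.

S(n) = 3 n^{3} + 5 n^{2} + 3 n + 1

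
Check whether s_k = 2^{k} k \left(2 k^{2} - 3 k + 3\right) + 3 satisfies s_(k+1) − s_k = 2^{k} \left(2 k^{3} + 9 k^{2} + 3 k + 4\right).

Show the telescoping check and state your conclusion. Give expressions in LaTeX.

Valid: the claim telescopes to t_k.

s_(k+1) = -2**(k + 1)*(k + 1)*(3*k - 2*(k + 1)**2) + 3
s_(k+1) − s_k = 2**k*(2*k**3 + 9*k**2 + 3*k + 4)
(s_(k+1) − s_k) − t_k = 0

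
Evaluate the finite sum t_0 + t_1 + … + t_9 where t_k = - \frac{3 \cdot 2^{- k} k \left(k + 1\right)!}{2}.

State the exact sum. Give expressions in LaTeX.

Σ = -467763/4

r(k) = (k + 1)*(k + 2)/(2*k) after simplifying.
Gosper form: A/B · C(k+1)/C(k) with A=k/2 + 1, B=1, C=k.
Need (k/2 + 1)·f(k+1) − (1)·f(k) = k.
d = 0 from the (1,0,1) case.
Coefficient equations give f(k) = 2.
Then R = B(k−1)f/C = 2/k, so s_k = R(k)·t_k = -3*factorial(k + 1)/2**k.
Check: Δs_k = -3*k*factorial(k + 1)/(2*2**k). ✓
Evaluate s at k=10 and k=0: -467775/4 and -3; difference -467763/4.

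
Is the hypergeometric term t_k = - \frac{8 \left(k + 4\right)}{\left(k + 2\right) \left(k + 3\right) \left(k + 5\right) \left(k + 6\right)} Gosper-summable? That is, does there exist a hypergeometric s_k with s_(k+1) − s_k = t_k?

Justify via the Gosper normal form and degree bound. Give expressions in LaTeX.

Ratio r(k) = (k + 2)*(k + 5)**2/((k + 4)**2*(k + 7)).
A = k + 2, B = k + 7, C = k**2 + 8*k + 16.
Set up (k + 2)·f(k+1) − (k + 6)·f(k) − (k**2 + 8*k + 16) = 0.
Bound: deg f ≤ 4.
Coefficient equations give f(k) = k*(k + 3)*(k + 4)*(k + 7)/20.
Certificate R = B(k−1)f/C = k*(k + 3)*(k + 6)*(k + 7)/(20*(k + 4)) gives s_k = 2*k*(-k - 7)/(5*(k**2 + 7*k + 10)).
s_(k+1) − s_k = 8*(-k - 4)/(k**4 + 16*k**3 + 91*k**2 + 216*k + 180) = t_k.

Yes. s_k = \frac{2 k \left(- k - 7\right)}{5 \left(k^{2} + 7 k + 10\right)}.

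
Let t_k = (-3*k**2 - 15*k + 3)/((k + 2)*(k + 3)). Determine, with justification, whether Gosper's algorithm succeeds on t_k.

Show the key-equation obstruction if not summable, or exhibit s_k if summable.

Yes. s_k = 3*k*(3 - 2*k)/(2*(k + 2)).

r(k) = (k + 2)*(5*k + (k + 1)**2 + 4)/((k + 4)*(k**2 + 5*k - 1)) after simplifying.
Normal form (A,B,C) = (k + 2, k + 4, k**2 + 5*k - 1).
Solve (k + 2)·f(k+1) − (k + 3)·f(k) = k**2 + 5*k - 1.
d = 2 from the (1,1,2) case.
Solving with deg f ≤ 2: f(k) = k*(2*k - 3)/2.
Get s_k = R·t_k = 3*k*(3 - 2*k)/(2*(k + 2)) with R(k) = B(k−1)f(k)/C(k) = k*(k + 3)*(2*k - 3)/(2*(k**2 + 5*k - 1)).
Check: Δs_k = 3*(-k**2 - 5*k + 1)/(k**2 + 5*k + 6). ✓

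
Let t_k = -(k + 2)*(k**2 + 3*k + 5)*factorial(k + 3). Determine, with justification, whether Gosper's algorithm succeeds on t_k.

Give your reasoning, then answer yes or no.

Yes. s_k = -(k**2 + 2)*factorial(k + 3).

The ratio is (k + 3)*(k + 4)*(3*k + (k + 1)**2 + 8)/((k + 2)*(k**2 + 3*k + 5)).
Normal form (A,B,C) = (k + 4, 1, k**3 + 5*k**2 + 11*k + 10).
f must satisfy (k + 4)·f(k+1) − (1)·f(k) = k**3 + 5*k**2 + 11*k + 10.
Bound: deg f ≤ 2.
Coefficient equations give f(k) = k**2 + 2.
Then R = B(k−1)f/C = (k**2 + 2)/((k + 2)*(k**2 + 3*k + 5)), so s_k = R(k)·t_k = -(k**2 + 2)*factorial(k + 3).
Check: Δs_k = -(k + 2)*(k**2 + 3*k + 5)*factorial(k + 3). ✓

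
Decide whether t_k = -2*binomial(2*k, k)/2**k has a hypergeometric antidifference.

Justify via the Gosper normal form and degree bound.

Ratio r(k) = (2*k + 1)/(k + 1).
Take A(k)=2*k + 1, B(k)=k + 1, C(k)=1.
Solve (2*k + 1)·f(k+1) − (k)·f(k) = 1.
Bound: deg f ≤ -1.
deg f ≤ -1 is impossible — no certificate.

No — key equation has no polynomial f.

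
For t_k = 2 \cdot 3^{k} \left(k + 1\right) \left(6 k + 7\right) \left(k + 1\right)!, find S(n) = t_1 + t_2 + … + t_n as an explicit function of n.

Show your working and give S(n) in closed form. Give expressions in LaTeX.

S(n) = 12 \cdot 3^{n} n \left(n + 2\right)! + 6 \cdot 3^{n} \left(n + 2\right)! - 12

t_(k+1)/t_k = (k + 2)**2*(18*k + 39)/((k + 1)*(6*k + 7)).
A = 3*k + 6, B = 1, C = k**2 + 13*k/6 + 7/6.
Key eq: (3*k + 6)·f(k+1) = (1)·f(k) + (k**2 + 13*k/6 + 7/6).
From deg A=1, deg B=0, deg C=2: d=1.
Solving with deg f ≤ 1: f(k) = (2*k - 1)/6.
Then R = B(k−1)f/C = (2*k - 1)/((k + 1)*(6*k + 7)), so s_k = R(k)·t_k = 2*3**k*(2*k - 1)*factorial(k + 1).
Δs = 2*3**k*(k + 1)*(6*k + 7)*factorial(k + 1), as required.
Σ_(k=1)^n t_k = s_(n+1) − s_(1) = (6*3**n*(2*n + 1)*factorial(n + 2)) − (12), i.e. 12*3**n*n*factorial(n + 2) + 6*3**n*factorial(n + 2) - 12.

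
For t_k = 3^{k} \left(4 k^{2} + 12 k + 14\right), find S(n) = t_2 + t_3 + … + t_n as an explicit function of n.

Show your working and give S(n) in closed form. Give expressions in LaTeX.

Compute t_(k+1)/t_k: get 3*(2*k**2 + 10*k + 15)/(2*k**2 + 6*k + 7).
Take A(k)=3, B(k)=1, C(k)=k**2 + 3*k + 7/2.
Set up (3)·f(k+1) − (1)·f(k) − (k**2 + 3*k + 7/2) = 0.
Degrees (0,0,2) ⇒ d ≤ 2.
Coefficient equations give f(k) = (k**2 + 2)/2.
So s_k = (B(k−1)f/C)·t_k = ((k**2 + 2)/(2*k**2 + 6*k + 7))·t_k = 2*3**k*(k**2 + 2).
Δs = 3**k*(4*k**2 + 12*k + 14), as required.
Evaluate: s_(n+1) = 6*3**n*(n**2 + 2*n + 3); subtract s_(2) = 108 ⇒ S(n) = 6*3**n*n**2 + 12*3**n*n + 18*3**n - 108.

S(n) = 6 \cdot 3^{n} n^{2} + 12 \cdot 3^{n} n + 18 \cdot 3^{n} - 108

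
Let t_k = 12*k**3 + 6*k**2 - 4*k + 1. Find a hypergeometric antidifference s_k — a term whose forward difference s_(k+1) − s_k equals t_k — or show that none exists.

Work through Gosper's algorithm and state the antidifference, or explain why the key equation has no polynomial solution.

t_(k+1)/t_k = (12*k**3 + 42*k**2 + 44*k + 15)/(12*k**3 + 6*k**2 - 4*k + 1).
A = 1, B = 1, C = k**3 + k**2/2 - k/3 + 1/12.
Need (1)·f(k+1) − (1)·f(k) = k**3 + k**2/2 - k/3 + 1/12.
d = 4 from the (0,0,3) case.
Coefficient equations give f(k) = k*(3*k**3 - 4*k**2 - 2*k + 4)/12.
So s_k = (B(k−1)f/C)·t_k = (k*(3*k**3 - 4*k**2 - 2*k + 4)/(12*k**3 + 6*k**2 - 4*k + 1))·t_k = k*(3*k**3 - 4*k**2 - 2*k + 4).
s_(k+1) − s_k = 12*k**3 + 6*k**2 - 4*k + 1 = t_k.

s_k = k*(3*k**3 - 4*k**2 - 2*k + 4)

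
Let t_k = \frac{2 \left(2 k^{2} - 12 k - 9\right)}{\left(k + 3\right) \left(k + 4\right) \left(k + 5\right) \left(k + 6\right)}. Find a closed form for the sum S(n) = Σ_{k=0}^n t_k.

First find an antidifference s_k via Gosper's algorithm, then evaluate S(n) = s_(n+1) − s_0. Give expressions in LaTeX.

S(n) = \frac{2 \left(- 2 n^{2} - 5 n - 3\right)}{n^{3} + 15 n^{2} + 74 n + 120}

Ratio r(k) = (k + 3)*(12*k - 2*(k + 1)**2 + 21)/((k + 7)*(-2*k**2 + 12*k + 9)).
Normal form (A,B,C) = (k + 3, k + 7, k**2 - 6*k - 9/2).
Solve (k + 3)·f(k+1) − (k + 6)·f(k) = k**2 - 6*k - 9/2.
deg f ≤ 3 (via 1,1,2).
A polynomial solution: f(k) = -k*(2*k + 1)/2.
Then R = B(k−1)f/C = -k*(k + 6)*(2*k + 1)/(2*k**2 - 12*k - 9), so s_k = R(k)·t_k = 2*k*(-2*k - 1)/((k + 3)*(k + 4)*(k + 5)).
Check: Δs_k = 2*(2*k**2 - 12*k - 9)/(k**4 + 18*k**3 + 119*k**2 + 342*k + 360). ✓
Telescope: S(n) = s_(n+1) − s_(0) = 2*(-2*n**2 - 5*n - 3)/(n**3 + 15*n**2 + 74*n + 120) − (0) = 2*(-2*n**2 - 5*n - 3)/(n**3 + 15*n**2 + 74*n + 120).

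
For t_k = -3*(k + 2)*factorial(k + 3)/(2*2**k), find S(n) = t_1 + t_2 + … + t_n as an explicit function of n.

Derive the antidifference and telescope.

t_(k+1)/t_k = (k + 3)*(k + 4)/(2*(k + 2)).
Factor: A=k/2 + 2; B=1; C=k + 2.
Key eq: (k/2 + 2)·f(k+1) = (1)·f(k) + (k + 2).
deg f ≤ 0 (via 1,0,1).
Solve for f: f(k) = 2 (degree 0 ≤ 0).
Get s_k = R·t_k = -3*factorial(k + 3)/2**k with R(k) = B(k−1)f(k)/C(k) = 2/(k + 2).
Verify: -3*(k + 2)*factorial(k + 3)/(2*2**k) matches t_k.
Telescope: S(n) = s_(n+1) − s_(1) = -3*2**(-n - 1)*factorial(n + 4) − (-36) = 36 - 3*factorial(n + 4)/(2*2**n).

S(n) = 36 - 3*factorial(n + 4)/(2*2**n)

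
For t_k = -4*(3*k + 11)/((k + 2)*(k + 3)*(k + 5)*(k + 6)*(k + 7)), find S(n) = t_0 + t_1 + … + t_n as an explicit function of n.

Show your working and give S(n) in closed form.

S(n) = (-n**3 - 16*n**2 - 81*n - 66)/(15*(n**3 + 16*n**2 + 81*n + 126))

Compute t_(k+1)/t_k: get (k + 2)*(k + 5)*(3*k + 14)/((k + 4)*(k + 8)*(3*k + 11)).
So A=k + 2 and B=k + 8, with C=k**2 + 23*k/3 + 44/3.
Set up (k + 2)·f(k+1) − (k + 7)·f(k) − (k**2 + 23*k/3 + 44/3) = 0.
From deg A=1, deg B=1, deg C=2: d=5.
Match coefficients ⇒ f(k) = k*(k + 3)*(k + 4)*(k**2 + 13*k + 52)/180.
Get s_k = R·t_k = k*(-k**2 - 13*k - 52)/(15*(k**3 + 13*k**2 + 52*k + 60)) with R(k) = B(k−1)f(k)/C(k) = k*(k + 3)*(k + 7)*(k**2 + 13*k + 52)/(60*(3*k + 11)).
Check: Δs_k = 4*(-3*k - 11)/(k**5 + 23*k**4 + 203*k**3 + 853*k**2 + 1692*k + 1260). ✓
Σ_(k=0)^n t_k = s_(n+1) − s_(0) = ((-n**3 - 16*n**2 - 81*n - 66)/(15*(n**3 + 16*n**2 + 81*n + 126))) − (0), i.e. (-n**3 - 16*n**2 - 81*n - 66)/(15*(n**3 + 16*n**2 + 81*n + 126)).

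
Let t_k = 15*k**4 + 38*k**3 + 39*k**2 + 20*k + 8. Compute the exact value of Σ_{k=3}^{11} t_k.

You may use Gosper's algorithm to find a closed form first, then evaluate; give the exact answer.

Step 1: r(k) = (15*k**4 + 98*k**3 + 243*k**2 + 272*k + 120)/(15*k**4 + 38*k**3 + 39*k**2 + 20*k + 8).
A = 1, B = 1, C = k**4 + 38*k**3/15 + 13*k**2/5 + 4*k/3 + 8/15.
f must satisfy (1)·f(k+1) − (1)·f(k) = k**4 + 38*k**3/15 + 13*k**2/5 + 4*k/3 + 8/15.
From deg A=0, deg B=0, deg C=4: d=5.
Solving with deg f ≤ 5: f(k) = k*(3*k**4 + 2*k**3 - k**2 + 4)/15.
So s_k = (B(k−1)f/C)·t_k = (k*(3*k**4 + 2*k**3 - k**2 + 4)/(15*k**4 + 38*k**3 + 39*k**2 + 20*k + 8))·t_k = k*(3*k**4 + 2*k**3 - k**2 + 4).
Verify: 15*k**4 + 38*k**3 + 39*k**2 + 20*k + 8 matches t_k.
Evaluate s at k=12 and k=3: 786288 and 876; difference 785412.

Σ = 785412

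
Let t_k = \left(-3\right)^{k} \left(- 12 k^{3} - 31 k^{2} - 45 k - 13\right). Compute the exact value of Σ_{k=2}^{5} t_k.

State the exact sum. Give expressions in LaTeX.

Step 1: r(k) = 3*(-12*k**3 - 67*k**2 - 143*k - 101)/(12*k**3 + 31*k**2 + 45*k + 13).
Normal form (A,B,C) = (-3, 1, k**3 + 31*k**2/12 + 15*k/4 + 13/12).
f must satisfy (-3)·f(k+1) − (1)·f(k) = k**3 + 31*k**2/12 + 15*k/4 + 13/12.
deg f ≤ 3 (via 0,0,3).
Coefficient equations give f(k) = -(3*k**3 + k**2 + 3*k - 2)/12.
Then R = B(k−1)f/C = -(3*k**3 + k**2 + 3*k - 2)/(12*k**3 + 31*k**2 + 45*k + 13), so s_k = R(k)·t_k = (-3)**k*(3*k**3 + k**2 + 3*k - 2).
Check: Δs_k = (-3)**k*(-12*k**3 - 31*k**2 - 45*k - 13). ✓
Telescoping: Σ = s_(6) − s_(2) = 510300 − (288) = 510012.

Σ = 510012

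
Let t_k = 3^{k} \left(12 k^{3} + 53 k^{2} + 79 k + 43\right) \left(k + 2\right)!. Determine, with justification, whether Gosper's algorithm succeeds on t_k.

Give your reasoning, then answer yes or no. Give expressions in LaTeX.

Yes. s_k = 3^{k} \left(4 k^{2} - k + 2\right) \left(k + 2\right)!.

The ratio is 3*(12*k**4 + 125*k**3 + 488*k**2 + 850*k + 561)/(12*k**3 + 53*k**2 + 79*k + 43).
So A=3*k + 9 and B=1, with C=k**3 + 53*k**2/12 + 79*k/12 + 43/12.
Solve (3*k + 9)·f(k+1) − (1)·f(k) = k**3 + 53*k**2/12 + 79*k/12 + 43/12.
deg f ≤ 2 (via 1,0,3).
Match coefficients ⇒ f(k) = (4*k**2 - k + 2)/12.
R(k) = B(k−1)·f(k)/C(k) = (4*k**2 - k + 2)/(12*k**3 + 53*k**2 + 79*k + 43); s_k = R·t_k = 3**k*(4*k**2 - k + 2)*factorial(k + 2).
s_(k+1) − s_k = 3**k*(12*k**3 + 53*k**2 + 79*k + 43)*factorial(k + 2) = t_k.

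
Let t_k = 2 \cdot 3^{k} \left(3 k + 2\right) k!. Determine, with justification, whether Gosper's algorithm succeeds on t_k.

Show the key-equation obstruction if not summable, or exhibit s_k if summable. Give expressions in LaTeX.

Yes. s_k = 2 \cdot 3^{k} k!.

The ratio is 3*(k + 1)*(3*k + 5)/(3*k + 2).
Take A(k)=3*k + 3, B(k)=1, C(k)=k + 2/3.
Solve (3*k + 3)·f(k+1) − (1)·f(k) = k + 2/3.
From deg A=1, deg B=0, deg C=1: d=0.
Solving with deg f ≤ 0: f(k) = 1/3.
Then R = B(k−1)f/C = 1/(3*k + 2), so s_k = R(k)·t_k = 2*3**k*factorial(k).
Check: Δs_k = 2*3**k*(3*k + 2)*factorial(k). ✓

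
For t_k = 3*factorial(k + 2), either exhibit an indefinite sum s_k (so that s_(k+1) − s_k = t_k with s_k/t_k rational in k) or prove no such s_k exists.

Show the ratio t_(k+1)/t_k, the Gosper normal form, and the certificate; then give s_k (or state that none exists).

no hypergeometric antidifference exists

Step 1: r(k) = k + 3.
So A=k + 3 and B=1, with C=1.
Need (k + 3)·f(k+1) − (1)·f(k) = 1.
Bound: deg f ≤ -1.
deg f ≤ -1 is impossible — no certificate.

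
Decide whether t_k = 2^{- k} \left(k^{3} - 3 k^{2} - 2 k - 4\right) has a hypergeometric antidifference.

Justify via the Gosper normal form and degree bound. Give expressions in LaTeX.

Yes. s_k = 2^{1 - k} \left(- k^{3} - k + 2\right).

t_(k+1)/t_k = (k**3 - 5*k - 8)/(2*(k**3 - 3*k**2 - 2*k - 4)).
Normal form (A,B,C) = (1/2, 1, k**3 - 3*k**2 - 2*k - 4).
f must satisfy (1/2)·f(k+1) − (1)·f(k) = k**3 - 3*k**2 - 2*k - 4.
d = 3 from the (0,0,3) case.
Solving with deg f ≤ 3: f(k) = -2*(k - 1)*(k**2 + k + 2).
Then R = B(k−1)f/C = -2*(k - 1)*(k**2 + k + 2)/(k**3 - 3*k**2 - 2*k - 4), so s_k = R(k)·t_k = 2**(1 - k)*(-k**3 - k + 2).
s_(k+1) − s_k = (2*k**3 + k - (k + 1)**3 - 3)/2**k = t_k.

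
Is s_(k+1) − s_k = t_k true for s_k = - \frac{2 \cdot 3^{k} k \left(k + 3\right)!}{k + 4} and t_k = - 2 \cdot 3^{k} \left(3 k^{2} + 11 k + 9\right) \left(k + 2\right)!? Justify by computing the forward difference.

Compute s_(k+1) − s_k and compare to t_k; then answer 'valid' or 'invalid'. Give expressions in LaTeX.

s_(k+1) = -6*3**k*(k + 1)*factorial(k + 4)/(k + 5)
s_(k+1) − s_k = -2*3**k*(k + 3)*(3*k**2 + 17*k + 16)*factorial(k + 3)/((k + 4)*(k + 5))
(s_(k+1) − s_k) − t_k = 2*3**k*(k + 2)*(3*k**2 + 17*k + 18)*factorial(k + 2)/((k + 4)*(k + 5))

Invalid: residual \frac{2 \cdot 3^{k} \left(k + 2\right) \left(3 k^{2} + 17 k + 18\right) \left(k + 2\right)!}{\left(k + 4\right) \left(k + 5\right)} ≠ 0.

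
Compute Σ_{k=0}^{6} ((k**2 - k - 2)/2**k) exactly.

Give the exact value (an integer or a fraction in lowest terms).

The ratio is (k**2 + k - 2)/(2*(k**2 - k - 2)).
Gosper form: A/B · C(k+1)/C(k) with A=1/2, B=1, C=k**2 - k - 2.
Solve (1/2)·f(k+1) − (1)·f(k) = k**2 - k - 2.
deg f ≤ 2 (via 0,0,2).
Match coefficients ⇒ f(k) = -2*k*(k + 1).
R(k) = B(k−1)·f(k)/C(k) = -2*k/(k - 2); s_k = R·t_k = 2**(1 - k)*k*(-k - 1).
Verify: (k - 2)*(k + 1)/2**k matches t_k.
Sum = s_(7) − s_(0); s_(7) = -7/8, s_(0) = 0 ⇒ -7/8.

Σ = -7/8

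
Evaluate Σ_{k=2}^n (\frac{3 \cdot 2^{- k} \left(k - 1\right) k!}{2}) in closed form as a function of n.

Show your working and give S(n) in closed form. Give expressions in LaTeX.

t_(k+1)/t_k = k*(k + 1)/(2*(k - 1)).
Gosper form: A/B · C(k+1)/C(k) with A=k/2 + 1/2, B=1, C=k - 1.
Key eq: (k/2 + 1/2)·f(k+1) = (1)·f(k) + (k - 1).
deg f ≤ 0 (via 1,0,1).
Solving with deg f ≤ 0: f(k) = 2.
Then R = B(k−1)f/C = 2/(k - 1), so s_k = R(k)·t_k = 3*factorial(k)/2**k.
Δs = 3*(k - 1)*factorial(k)/(2*2**k), as required.
Evaluate: s_(n+1) = 3*2**(-n - 1)*factorial(n + 1); subtract s_(2) = 3/2 ⇒ S(n) = 3*2**(-n - 1)*(-2**n + n*factorial(n) + factorial(n)).

S(n) = 3 \cdot 2^{- n - 1} \left(- 2^{n} + n n! + n!\right)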